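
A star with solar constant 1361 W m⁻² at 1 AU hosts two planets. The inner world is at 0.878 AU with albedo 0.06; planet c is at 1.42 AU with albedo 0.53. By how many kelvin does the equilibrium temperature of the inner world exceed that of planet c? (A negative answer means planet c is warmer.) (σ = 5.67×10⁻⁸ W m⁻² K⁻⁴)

T_eq = [S₀(1−A)/(4σd²)]^(1/4), so T ∝ (1−A)^(1/4) / √d.
T₁ = [1361×0.94/(4×5.67×10⁻⁸×0.878²)]^(1/4) = 292.47 K.
T₂ = [1361×0.47/(4×5.67×10⁻⁸×1.42²)]^(1/4) = 193.39 K.

ΔT ≈ 99.1 K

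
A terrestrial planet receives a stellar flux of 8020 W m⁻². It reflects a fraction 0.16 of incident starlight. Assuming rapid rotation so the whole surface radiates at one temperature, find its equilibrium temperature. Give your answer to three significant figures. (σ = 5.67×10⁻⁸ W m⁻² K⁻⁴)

Energy balance: absorbed = emitted ⇒ πR²·S(1−A) = 4πR²·σT_eq⁴, so T_eq⁴ = S(1−A)/(4σ).
T_eq = [8020 × 0.84 / (4 × 5.67×10⁻⁸)]^(1/4) = (2.97×10¹⁰)^(1/4) = 415 K.

T_eq ≈ 415 K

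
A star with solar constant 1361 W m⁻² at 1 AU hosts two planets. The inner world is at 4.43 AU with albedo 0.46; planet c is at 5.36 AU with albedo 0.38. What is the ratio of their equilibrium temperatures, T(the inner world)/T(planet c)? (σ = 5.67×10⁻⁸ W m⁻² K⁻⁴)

T_eq = [S₀(1−A)/(4σd²)]^(1/4), so T ∝ (1−A)^(1/4) / √d.
T₁ = [1361×0.54/(4×5.67×10⁻⁸×4.43²)]^(1/4) = 113.36 K.
T₂ = [1361×0.62/(4×5.67×10⁻⁸×5.36²)]^(1/4) = 106.68 K.

T₁/T₂ ≈ 1.063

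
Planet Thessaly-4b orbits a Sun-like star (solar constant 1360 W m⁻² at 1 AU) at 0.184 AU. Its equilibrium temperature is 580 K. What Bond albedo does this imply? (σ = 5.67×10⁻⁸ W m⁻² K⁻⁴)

Flux at 0.184 AU: S = 1360/0.184² = 4.02×10⁴ W m⁻².
From T_eq⁴ = S(1−A)/(4σ): 1−A = 4σT_eq⁴/S.
1−A = 4 × 5.67×10⁻⁸ × (580)⁴ / 4.02×10⁴ = 0.639.

A ≈ 0.36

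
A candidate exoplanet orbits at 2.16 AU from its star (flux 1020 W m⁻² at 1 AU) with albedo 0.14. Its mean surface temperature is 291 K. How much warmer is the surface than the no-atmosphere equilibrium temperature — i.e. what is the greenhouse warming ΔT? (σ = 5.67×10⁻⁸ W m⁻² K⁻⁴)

ΔT ≈ 121.3 K

S = 1020/2.16² = 218.6 W m⁻².
T_eq = [S(1−A)/(4σ)]^(1/4) = [218.6×0.86/(4×5.67×10⁻⁸)]^(1/4) = 169.7 K.
ΔT = T_surf − T_eq = 291 − 169.7.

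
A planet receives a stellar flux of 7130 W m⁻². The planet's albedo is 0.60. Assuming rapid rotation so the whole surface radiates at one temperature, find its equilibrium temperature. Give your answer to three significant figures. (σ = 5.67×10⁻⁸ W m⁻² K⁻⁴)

T_eq ≈ 335 K

Energy balance: absorbed = emitted ⇒ πR²·S(1−A) = 4πR²·σT_eq⁴, so T_eq⁴ = S(1−A)/(4σ).
T_eq = [7130 × 0.40 / (4 × 5.67×10⁻⁸)]^(1/4) = (1.26×10¹⁰)^(1/4) = 335 K.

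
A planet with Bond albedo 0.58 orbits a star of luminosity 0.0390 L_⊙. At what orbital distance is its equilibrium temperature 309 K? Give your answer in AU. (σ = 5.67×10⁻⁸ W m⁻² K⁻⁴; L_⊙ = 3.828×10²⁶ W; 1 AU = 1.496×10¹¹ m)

d ≈ 0.104 AU

L = 0.0390 × 3.828×10²⁶ = 1.49×10²⁵ W.
From T_eq⁴ = L(1−A)/(16πσd²): d = √[L(1−A)/(16πσT_eq⁴)].
d = √[1.49×10²⁵ × 0.42 / (16π × 5.67×10⁻⁸ × (309)⁴)] = 1.55×10¹⁰ m = 0.104 AU.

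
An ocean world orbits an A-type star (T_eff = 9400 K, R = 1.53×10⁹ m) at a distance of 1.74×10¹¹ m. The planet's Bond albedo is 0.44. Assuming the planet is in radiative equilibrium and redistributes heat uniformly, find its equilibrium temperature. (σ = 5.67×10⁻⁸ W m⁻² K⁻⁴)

T_eq ≈ 539 K

L = 4πR_⋆²σT_⋆⁴ = 4π(1.53×10⁹)² × 5.67×10⁻⁸ × (9400)⁴ = 1.30×10²⁸ W.
S = L/(4πd²) = 3.42×10⁴ W m⁻².
Energy balance: absorbed = emitted ⇒ πR²·S(1−A) = 4πR²·σT_eq⁴, so T_eq⁴ = S(1−A)/(4σ).
T_eq = [3.42×10⁴ × 0.56 / (4 × 5.67×10⁻⁸)]^(1/4) = (8.45×10¹⁰)^(1/4) = 539 K.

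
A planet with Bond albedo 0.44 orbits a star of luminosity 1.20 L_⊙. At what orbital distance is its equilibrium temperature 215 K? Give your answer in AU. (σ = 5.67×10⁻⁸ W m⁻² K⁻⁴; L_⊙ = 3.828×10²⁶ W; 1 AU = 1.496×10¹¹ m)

d ≈ 1.37 AU

L = 1.20 × 3.828×10²⁶ = 4.59×10²⁶ W.
From T_eq⁴ = L(1−A)/(16πσd²): d = √[L(1−A)/(16πσT_eq⁴)].
d = √[4.59×10²⁶ × 0.56 / (16π × 5.67×10⁻⁸ × (215)⁴)] = 2.06×10¹¹ m = 1.37 AU.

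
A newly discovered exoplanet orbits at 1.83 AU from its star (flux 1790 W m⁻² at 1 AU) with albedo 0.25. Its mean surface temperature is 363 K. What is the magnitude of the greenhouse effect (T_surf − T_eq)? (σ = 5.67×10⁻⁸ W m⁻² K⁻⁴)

ΔT ≈ 158.0 K

S = 1790/1.83² = 534.5 W m⁻².
T_eq = [S(1−A)/(4σ)]^(1/4) = [534.5×0.75/(4×5.67×10⁻⁸)]^(1/4) = 205.0 K.
ΔT = T_surf − T_eq = 363 − 205.0.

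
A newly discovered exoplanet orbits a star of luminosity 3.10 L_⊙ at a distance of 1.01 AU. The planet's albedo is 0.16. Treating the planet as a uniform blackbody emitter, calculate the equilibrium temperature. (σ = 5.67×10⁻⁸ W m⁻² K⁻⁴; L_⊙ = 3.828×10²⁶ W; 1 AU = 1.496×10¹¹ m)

d = 1.01 AU = 1.51×10¹¹ m.
L = 3.10 × 3.828×10²⁶ = 1.19×10²⁷ W.
Flux: S = L/(4πd²) = 1.19×10²⁷/(4π×(1.51×10¹¹)²) = 4140 W m⁻².
Energy balance: absorbed = emitted ⇒ πR²·S(1−A) = 4πR²·σT_eq⁴, so T_eq⁴ = S(1−A)/(4σ).
T_eq = [4140 × 0.84 / (4 × 5.67×10⁻⁸)]^(1/4) = (1.53×10¹⁰)^(1/4) = 352 K.

T_eq ≈ 352 K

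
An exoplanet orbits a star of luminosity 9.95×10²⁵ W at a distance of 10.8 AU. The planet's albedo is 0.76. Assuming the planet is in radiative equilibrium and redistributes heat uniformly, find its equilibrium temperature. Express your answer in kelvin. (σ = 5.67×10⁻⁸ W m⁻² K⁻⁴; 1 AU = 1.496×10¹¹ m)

d = 10.8 AU = 1.62×10¹² m.
Flux: S = L/(4πd²) = 9.95×10²⁵/(4π×(1.62×10¹²)²) = 3.03 W m⁻².
Energy balance: absorbed = emitted ⇒ πR²·S(1−A) = 4πR²·σT_eq⁴, so T_eq⁴ = S(1−A)/(4σ).
T_eq = [3.03 × 0.24 / (4 × 5.67×10⁻⁸)]^(1/4) = (3.21×10⁶)^(1/4) = 42.3 K.

T_eq ≈ 42.3 K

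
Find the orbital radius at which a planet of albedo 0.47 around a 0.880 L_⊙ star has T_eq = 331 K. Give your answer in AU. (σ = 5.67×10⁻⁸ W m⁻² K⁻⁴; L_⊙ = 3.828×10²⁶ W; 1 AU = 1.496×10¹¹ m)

d ≈ 0.483 AU

L = 0.880 × 3.828×10²⁶ = 3.37×10²⁶ W.
From T_eq⁴ = L(1−A)/(16πσd²): d = √[L(1−A)/(16πσT_eq⁴)].
d = √[3.37×10²⁶ × 0.53 / (16π × 5.67×10⁻⁸ × (331)⁴)] = 7.22×10¹⁰ m = 0.483 AU.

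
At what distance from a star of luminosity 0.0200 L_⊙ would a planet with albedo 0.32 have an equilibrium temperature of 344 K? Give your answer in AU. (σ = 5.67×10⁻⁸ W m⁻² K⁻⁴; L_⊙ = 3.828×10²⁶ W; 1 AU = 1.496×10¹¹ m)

L = 0.0200 × 3.828×10²⁶ = 7.66×10²⁴ W.
From T_eq⁴ = L(1−A)/(16πσd²): d = √[L(1−A)/(16πσT_eq⁴)].
d = √[7.66×10²⁴ × 0.68 / (16π × 5.67×10⁻⁸ × (344)⁴)] = 1.14×10¹⁰ m = 0.0763 AU.

d ≈ 0.0763 AU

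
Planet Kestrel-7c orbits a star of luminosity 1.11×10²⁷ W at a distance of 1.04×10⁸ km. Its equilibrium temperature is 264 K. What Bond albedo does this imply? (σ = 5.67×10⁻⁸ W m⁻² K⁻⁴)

d = 1.04×10⁸ km = 1.04×10¹¹ m.
Flux: S = L/(4πd²) = 1.11×10²⁷/(4π×(1.04×10¹¹)²) = 8170 W m⁻².
From T_eq⁴ = S(1−A)/(4σ): 1−A = 4σT_eq⁴/S.
1−A = 4 × 5.67×10⁻⁸ × (264)⁴ / 8170 = 0.135.

A ≈ 0.87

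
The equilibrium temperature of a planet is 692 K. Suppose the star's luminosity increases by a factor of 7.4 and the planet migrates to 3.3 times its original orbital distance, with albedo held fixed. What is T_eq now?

T_eq ≈ 628 K

T_eq ∝ L^(1/4) · d^(−1/2).
T′ = 692 × 7.4^(1/4) / 3.3^(1/2) = 628 K.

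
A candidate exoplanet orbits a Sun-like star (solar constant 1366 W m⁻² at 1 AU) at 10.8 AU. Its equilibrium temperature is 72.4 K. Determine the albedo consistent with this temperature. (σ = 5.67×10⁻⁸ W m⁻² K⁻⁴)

Flux at 10.8 AU: S = 1366/10.8² = 11.7 W m⁻².
From T_eq⁴ = S(1−A)/(4σ): 1−A = 4σT_eq⁴/S.
1−A = 4 × 5.67×10⁻⁸ × (72.4)⁴ / 11.7 = 0.532.

A ≈ 0.47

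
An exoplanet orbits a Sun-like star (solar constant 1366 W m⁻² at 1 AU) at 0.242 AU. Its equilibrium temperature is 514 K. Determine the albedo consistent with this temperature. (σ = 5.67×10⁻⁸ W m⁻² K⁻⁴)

A ≈ 0.32

Flux at 0.242 AU: S = 1366/0.242² = 2.33×10⁴ W m⁻².
From T_eq⁴ = S(1−A)/(4σ): 1−A = 4σT_eq⁴/S.
1−A = 4 × 5.67×10⁻⁸ × (514)⁴ / 2.33×10⁴ = 0.679.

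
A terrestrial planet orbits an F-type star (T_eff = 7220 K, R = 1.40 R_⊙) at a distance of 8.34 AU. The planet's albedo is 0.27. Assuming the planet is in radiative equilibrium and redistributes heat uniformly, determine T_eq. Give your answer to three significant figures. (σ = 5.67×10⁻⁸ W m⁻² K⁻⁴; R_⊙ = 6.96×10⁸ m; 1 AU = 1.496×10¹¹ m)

T_eq ≈ 132 K

R_⋆ = 1.40 × 6.96×10⁸ = 9.74×10⁸ m.
d = 8.34 AU = 1.25×10¹² m.
L = 4πR_⋆²σT_⋆⁴ = 4π(9.74×10⁸)² × 5.67×10⁻⁸ × (7220)⁴ = 1.84×10²⁷ W.
S = L/(4πd²) = 94.0 W m⁻².
Energy balance: absorbed = emitted ⇒ πR²·S(1−A) = 4πR²·σT_eq⁴, so T_eq⁴ = S(1−A)/(4σ).
T_eq = [94.0 × 0.73 / (4 × 5.67×10⁻⁸)]^(1/4) = (3.02×10⁸)^(1/4) = 132 K.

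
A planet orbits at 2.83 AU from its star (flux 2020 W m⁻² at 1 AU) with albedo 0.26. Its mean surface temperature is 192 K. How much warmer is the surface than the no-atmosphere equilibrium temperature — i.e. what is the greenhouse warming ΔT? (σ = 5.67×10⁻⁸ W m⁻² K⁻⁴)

S = 2020/2.83² = 252.2 W m⁻².
T_eq = [S(1−A)/(4σ)]^(1/4) = [252.2×0.74/(4×5.67×10⁻⁸)]^(1/4) = 169.4 K.
ΔT = T_surf − T_eq = 192 − 169.4.

ΔT ≈ 22.6 K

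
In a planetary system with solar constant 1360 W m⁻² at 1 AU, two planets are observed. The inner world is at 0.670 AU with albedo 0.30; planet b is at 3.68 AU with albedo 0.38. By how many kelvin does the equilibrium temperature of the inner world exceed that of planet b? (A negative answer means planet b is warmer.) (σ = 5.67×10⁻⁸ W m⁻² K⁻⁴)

T_eq = [S₀(1−A)/(4σd²)]^(1/4), so T ∝ (1−A)^(1/4) / √d.
T₁ = [1360×0.70/(4×5.67×10⁻⁸×0.670²)]^(1/4) = 310.96 K.
T₂ = [1360×0.62/(4×5.67×10⁻⁸×3.68²)]^(1/4) = 128.72 K.

ΔT ≈ 182.2 K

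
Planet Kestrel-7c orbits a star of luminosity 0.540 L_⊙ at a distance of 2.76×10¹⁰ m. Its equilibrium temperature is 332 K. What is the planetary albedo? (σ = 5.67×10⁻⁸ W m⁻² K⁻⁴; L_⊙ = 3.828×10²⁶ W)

A ≈ 0.87

L = 0.540 × 3.828×10²⁶ = 2.07×10²⁶ W.
Flux: S = L/(4πd²) = 2.07×10²⁶/(4π×(2.76×10¹⁰)²) = 2.16×10⁴ W m⁻².
From T_eq⁴ = S(1−A)/(4σ): 1−A = 4σT_eq⁴/S.
1−A = 4 × 5.67×10⁻⁸ × (332)⁴ / 2.16×10⁴ = 0.128.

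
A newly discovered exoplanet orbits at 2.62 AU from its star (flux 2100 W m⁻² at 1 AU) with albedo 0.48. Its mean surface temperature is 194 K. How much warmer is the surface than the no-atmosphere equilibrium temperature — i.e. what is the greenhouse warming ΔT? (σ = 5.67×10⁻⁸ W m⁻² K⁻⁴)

ΔT ≈ 31.3 K

S = 2100/2.62² = 305.9 W m⁻².
T_eq = [S(1−A)/(4σ)]^(1/4) = [305.9×0.52/(4×5.67×10⁻⁸)]^(1/4) = 162.7 K.
ΔT = T_surf − T_eq = 194 − 162.7.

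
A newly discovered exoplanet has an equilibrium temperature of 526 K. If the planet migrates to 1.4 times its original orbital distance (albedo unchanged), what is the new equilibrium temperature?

T_eq ∝ L^(1/4) · d^(−1/2).
T′ = 526 / 1.4^(1/2) = 445 K.

T_eq ≈ 445 K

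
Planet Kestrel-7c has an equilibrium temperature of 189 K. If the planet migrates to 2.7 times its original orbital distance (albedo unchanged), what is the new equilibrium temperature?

T_eq ∝ L^(1/4) · d^(−1/2).
T′ = 189 / 2.7^(1/2) = 115 K.

T_eq ≈ 115 K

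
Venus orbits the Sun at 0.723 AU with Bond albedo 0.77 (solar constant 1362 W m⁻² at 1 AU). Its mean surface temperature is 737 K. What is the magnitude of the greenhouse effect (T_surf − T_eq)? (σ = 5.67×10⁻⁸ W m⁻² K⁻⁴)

ΔT ≈ 510.3 K

S = 1362/0.723² = 2606 W m⁻².
T_eq = [S(1−A)/(4σ)]^(1/4) = [2606×0.23/(4×5.67×10⁻⁸)]^(1/4) = 226.7 K.
ΔT = T_surf − T_eq = 737 − 226.7.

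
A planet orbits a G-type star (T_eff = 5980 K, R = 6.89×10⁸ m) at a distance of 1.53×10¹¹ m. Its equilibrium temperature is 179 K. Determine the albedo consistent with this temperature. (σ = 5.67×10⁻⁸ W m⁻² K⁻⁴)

A ≈ 0.84

L = 4πR_⋆²σT_⋆⁴ = 4π(6.89×10⁸)² × 5.67×10⁻⁸ × (5980)⁴ = 4.33×10²⁶ W.
S = L/(4πd²) = 1470 W m⁻².
From T_eq⁴ = S(1−A)/(4σ): 1−A = 4σT_eq⁴/S.
1−A = 4 × 5.67×10⁻⁸ × (179)⁴ / 1470 = 0.158.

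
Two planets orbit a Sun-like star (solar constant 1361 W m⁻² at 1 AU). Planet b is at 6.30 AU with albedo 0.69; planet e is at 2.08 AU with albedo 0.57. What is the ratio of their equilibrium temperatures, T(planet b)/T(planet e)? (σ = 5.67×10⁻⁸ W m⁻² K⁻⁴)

T_eq = [S₀(1−A)/(4σd²)]^(1/4), so T ∝ (1−A)^(1/4) / √d.
T₁ = [1361×0.31/(4×5.67×10⁻⁸×6.30²)]^(1/4) = 82.74 K.
T₂ = [1361×0.43/(4×5.67×10⁻⁸×2.08²)]^(1/4) = 156.27 K.

T₁/T₂ ≈ 0.529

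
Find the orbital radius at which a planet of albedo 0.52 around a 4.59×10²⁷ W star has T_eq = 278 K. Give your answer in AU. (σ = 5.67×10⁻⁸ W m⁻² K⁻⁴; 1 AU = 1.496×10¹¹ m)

d ≈ 2.40 AU

From T_eq⁴ = L(1−A)/(16πσd²): d = √[L(1−A)/(16πσT_eq⁴)].
d = √[4.59×10²⁷ × 0.48 / (16π × 5.67×10⁻⁸ × (278)⁴)] = 3.60×10¹¹ m = 2.40 AU.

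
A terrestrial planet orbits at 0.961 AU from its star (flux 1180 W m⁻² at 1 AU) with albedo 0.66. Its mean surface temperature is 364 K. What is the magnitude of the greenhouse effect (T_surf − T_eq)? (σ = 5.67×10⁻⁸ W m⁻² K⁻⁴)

ΔT ≈ 154.8 K

S = 1180/0.961² = 1278 W m⁻².
T_eq = [S(1−A)/(4σ)]^(1/4) = [1278×0.34/(4×5.67×10⁻⁸)]^(1/4) = 209.2 K.
ΔT = T_surf − T_eq = 364 − 209.2.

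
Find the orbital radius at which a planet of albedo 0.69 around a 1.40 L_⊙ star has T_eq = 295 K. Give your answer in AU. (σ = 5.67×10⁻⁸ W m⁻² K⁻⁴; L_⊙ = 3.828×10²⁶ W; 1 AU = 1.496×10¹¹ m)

d ≈ 0.586 AU

L = 1.40 × 3.828×10²⁶ = 5.36×10²⁶ W.
From T_eq⁴ = L(1−A)/(16πσd²): d = √[L(1−A)/(16πσT_eq⁴)].
d = √[5.36×10²⁶ × 0.31 / (16π × 5.67×10⁻⁸ × (295)⁴)] = 8.77×10¹⁰ m = 0.586 AU.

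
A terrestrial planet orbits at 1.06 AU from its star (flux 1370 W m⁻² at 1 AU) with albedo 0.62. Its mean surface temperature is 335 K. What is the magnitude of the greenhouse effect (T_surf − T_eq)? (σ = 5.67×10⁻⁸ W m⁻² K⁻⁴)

S = 1370/1.06² = 1219 W m⁻².
T_eq = [S(1−A)/(4σ)]^(1/4) = [1219×0.38/(4×5.67×10⁻⁸)]^(1/4) = 212.6 K.
ΔT = T_surf − T_eq = 335 − 212.6.

ΔT ≈ 122.4 K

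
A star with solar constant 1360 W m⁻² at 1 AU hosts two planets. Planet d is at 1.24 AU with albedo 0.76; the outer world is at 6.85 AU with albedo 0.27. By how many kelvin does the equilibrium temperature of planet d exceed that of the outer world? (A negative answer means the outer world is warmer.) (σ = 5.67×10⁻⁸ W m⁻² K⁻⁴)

T_eq = [S₀(1−A)/(4σd²)]^(1/4), so T ∝ (1−A)^(1/4) / √d.
T₁ = [1360×0.24/(4×5.67×10⁻⁸×1.24²)]^(1/4) = 174.91 K.
T₂ = [1360×0.73/(4×5.67×10⁻⁸×6.85²)]^(1/4) = 98.28 K.

ΔT ≈ 76.6 K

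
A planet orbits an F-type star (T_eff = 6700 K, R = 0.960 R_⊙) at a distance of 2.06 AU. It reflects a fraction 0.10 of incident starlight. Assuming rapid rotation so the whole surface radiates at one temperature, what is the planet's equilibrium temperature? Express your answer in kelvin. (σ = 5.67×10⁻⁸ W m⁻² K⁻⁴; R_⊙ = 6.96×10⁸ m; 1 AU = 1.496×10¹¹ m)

T_eq ≈ 215 K

R_⋆ = 0.960 × 6.96×10⁸ = 6.68×10⁸ m.
d = 2.06 AU = 3.08×10¹¹ m.
L = 4πR_⋆²σT_⋆⁴ = 4π(6.68×10⁸)² × 5.67×10⁻⁸ × (6700)⁴ = 6.41×10²⁶ W.
S = L/(4πd²) = 537 W m⁻².
Energy balance: absorbed = emitted ⇒ πR²·S(1−A) = 4πR²·σT_eq⁴, so T_eq⁴ = S(1−A)/(4σ).
T_eq = [537 × 0.90 / (4 × 5.67×10⁻⁸)]^(1/4) = (2.13×10⁹)^(1/4) = 215 K.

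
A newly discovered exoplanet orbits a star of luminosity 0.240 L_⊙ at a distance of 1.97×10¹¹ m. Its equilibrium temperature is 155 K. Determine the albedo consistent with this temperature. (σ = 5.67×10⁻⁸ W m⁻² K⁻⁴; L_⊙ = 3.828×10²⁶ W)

L = 0.240 × 3.828×10²⁶ = 9.19×10²⁵ W.
Flux: S = L/(4πd²) = 9.19×10²⁵/(4π×(1.97×10¹¹)²) = 188 W m⁻².
From T_eq⁴ = S(1−A)/(4σ): 1−A = 4σT_eq⁴/S.
1−A = 4 × 5.67×10⁻⁸ × (155)⁴ / 188 = 0.695.

A ≈ 0.31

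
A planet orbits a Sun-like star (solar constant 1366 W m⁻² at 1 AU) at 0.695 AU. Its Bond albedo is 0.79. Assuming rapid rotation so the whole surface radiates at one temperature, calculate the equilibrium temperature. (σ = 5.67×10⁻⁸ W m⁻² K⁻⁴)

T_eq ≈ 226 K

Flux at 0.695 AU: S = 1366/0.695² = 2830 W m⁻².
Energy balance: absorbed = emitted ⇒ πR²·S(1−A) = 4πR²·σT_eq⁴, so T_eq⁴ = S(1−A)/(4σ).
T_eq = [2830 × 0.21 / (4 × 5.67×10⁻⁸)]^(1/4) = (2.62×10⁹)^(1/4) = 226 K.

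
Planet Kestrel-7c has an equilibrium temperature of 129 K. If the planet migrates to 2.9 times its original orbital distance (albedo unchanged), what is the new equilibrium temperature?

T_eq ∝ L^(1/4) · d^(−1/2).
T′ = 129 / 2.9^(1/2) = 75.8 K.

T_eq ≈ 75.8 K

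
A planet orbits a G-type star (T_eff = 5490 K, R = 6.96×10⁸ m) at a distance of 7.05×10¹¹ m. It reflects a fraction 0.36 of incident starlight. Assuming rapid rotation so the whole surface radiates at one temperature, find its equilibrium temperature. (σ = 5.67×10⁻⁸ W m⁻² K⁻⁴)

T_eq ≈ 109 K

L = 4πR_⋆²σT_⋆⁴ = 4π(6.96×10⁸)² × 5.67×10⁻⁸ × (5490)⁴ = 3.14×10²⁶ W.
S = L/(4πd²) = 50.2 W m⁻².
Energy balance: absorbed = emitted ⇒ πR²·S(1−A) = 4πR²·σT_eq⁴, so T_eq⁴ = S(1−A)/(4σ).
T_eq = [50.2 × 0.64 / (4 × 5.67×10⁻⁸)]^(1/4) = (1.42×10⁸)^(1/4) = 109 K.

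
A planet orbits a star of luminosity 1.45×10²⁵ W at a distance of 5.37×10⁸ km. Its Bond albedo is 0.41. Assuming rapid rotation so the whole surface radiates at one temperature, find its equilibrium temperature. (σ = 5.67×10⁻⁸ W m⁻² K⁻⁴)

T_eq ≈ 56.8 K

d = 5.37×10⁸ km = 5.37×10¹¹ m.
Flux: S = L/(4πd²) = 1.45×10²⁵/(4π×(5.37×10¹¹)²) = 4.00 W m⁻².
Energy balance: absorbed = emitted ⇒ πR²·S(1−A) = 4πR²·σT_eq⁴, so T_eq⁴ = S(1−A)/(4σ).
T_eq = [4.00 × 0.59 / (4 × 5.67×10⁻⁸)]^(1/4) = (1.04×10⁷)^(1/4) = 56.8 K.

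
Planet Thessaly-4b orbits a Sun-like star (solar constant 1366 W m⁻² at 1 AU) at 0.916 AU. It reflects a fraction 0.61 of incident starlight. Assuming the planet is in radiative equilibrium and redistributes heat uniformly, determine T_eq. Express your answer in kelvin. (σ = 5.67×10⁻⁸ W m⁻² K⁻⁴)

Flux at 0.916 AU: S = 1366/0.916² = 1630 W m⁻².
Energy balance: absorbed = emitted ⇒ πR²·S(1−A) = 4πR²·σT_eq⁴, so T_eq⁴ = S(1−A)/(4σ).
T_eq = [1630 × 0.39 / (4 × 5.67×10⁻⁸)]^(1/4) = (2.80×10⁹)^(1/4) = 230 K.

T_eq ≈ 230 K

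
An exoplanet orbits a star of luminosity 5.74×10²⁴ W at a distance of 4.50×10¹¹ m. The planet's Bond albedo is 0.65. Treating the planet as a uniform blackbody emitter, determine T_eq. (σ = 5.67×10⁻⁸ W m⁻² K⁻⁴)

Flux: S = L/(4πd²) = 5.74×10²⁴/(4π×(4.50×10¹¹)²) = 2.26 W m⁻².
Energy balance: absorbed = emitted ⇒ πR²·S(1−A) = 4πR²·σT_eq⁴, so T_eq⁴ = S(1−A)/(4σ).
T_eq = [2.26 × 0.35 / (4 × 5.67×10⁻⁸)]^(1/4) = (3.48×10⁶)^(1/4) = 43.2 K.

T_eq ≈ 43.2 K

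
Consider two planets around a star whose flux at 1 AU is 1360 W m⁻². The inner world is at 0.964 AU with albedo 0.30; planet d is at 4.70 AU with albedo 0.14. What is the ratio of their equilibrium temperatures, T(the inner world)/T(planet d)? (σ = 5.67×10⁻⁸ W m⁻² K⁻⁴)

T₁/T₂ ≈ 2.097

T_eq = [S₀(1−A)/(4σd²)]^(1/4), so T ∝ (1−A)^(1/4) / √d.
T₁ = [1360×0.70/(4×5.67×10⁻⁸×0.964²)]^(1/4) = 259.24 K.
T₂ = [1360×0.86/(4×5.67×10⁻⁸×4.70²)]^(1/4) = 123.61 K.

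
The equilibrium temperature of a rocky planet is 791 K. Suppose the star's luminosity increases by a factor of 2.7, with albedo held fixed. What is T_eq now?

T_eq ∝ L^(1/4) · d^(−1/2).
T′ = 791 × 2.7^(1/4) = 1010 K.

T_eq ≈ 1010 K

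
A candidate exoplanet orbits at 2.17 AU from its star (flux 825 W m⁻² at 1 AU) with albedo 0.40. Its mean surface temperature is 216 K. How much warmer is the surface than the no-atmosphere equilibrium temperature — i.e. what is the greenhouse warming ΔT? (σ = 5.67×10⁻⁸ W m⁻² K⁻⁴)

ΔT ≈ 69.3 K

S = 825/2.17² = 175.2 W m⁻².
T_eq = [S(1−A)/(4σ)]^(1/4) = [175.2×0.60/(4×5.67×10⁻⁸)]^(1/4) = 146.7 K.
ΔT = T_surf − T_eq = 216 − 146.7.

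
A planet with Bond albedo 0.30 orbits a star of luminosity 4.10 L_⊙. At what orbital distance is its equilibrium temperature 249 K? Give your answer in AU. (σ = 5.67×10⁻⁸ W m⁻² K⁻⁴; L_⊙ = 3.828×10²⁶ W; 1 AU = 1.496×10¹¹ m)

L = 4.10 × 3.828×10²⁶ = 1.57×10²⁷ W.
From T_eq⁴ = L(1−A)/(16πσd²): d = √[L(1−A)/(16πσT_eq⁴)].
d = √[1.57×10²⁷ × 0.70 / (16π × 5.67×10⁻⁸ × (249)⁴)] = 3.17×10¹¹ m = 2.12 AU.

d ≈ 2.12 AU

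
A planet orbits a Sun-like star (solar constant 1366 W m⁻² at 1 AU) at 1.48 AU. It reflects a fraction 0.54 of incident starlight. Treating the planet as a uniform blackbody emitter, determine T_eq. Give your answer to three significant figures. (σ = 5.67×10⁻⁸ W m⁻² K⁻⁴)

T_eq ≈ 189 K

Flux at 1.48 AU: S = 1366/1.48² = 624 W m⁻².
Energy balance: absorbed = emitted ⇒ πR²·S(1−A) = 4πR²·σT_eq⁴, so T_eq⁴ = S(1−A)/(4σ).
T_eq = [624 × 0.46 / (4 × 5.67×10⁻⁸)]^(1/4) = (1.26×10⁹)^(1/4) = 189 K.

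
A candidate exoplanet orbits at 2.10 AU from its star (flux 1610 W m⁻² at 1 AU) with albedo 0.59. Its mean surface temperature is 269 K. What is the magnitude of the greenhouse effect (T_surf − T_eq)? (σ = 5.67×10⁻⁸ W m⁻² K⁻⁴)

S = 1610/2.10² = 365.1 W m⁻².
T_eq = [S(1−A)/(4σ)]^(1/4) = [365.1×0.41/(4×5.67×10⁻⁸)]^(1/4) = 160.3 K.
ΔT = T_surf − T_eq = 269 − 160.3.

ΔT ≈ 108.7 K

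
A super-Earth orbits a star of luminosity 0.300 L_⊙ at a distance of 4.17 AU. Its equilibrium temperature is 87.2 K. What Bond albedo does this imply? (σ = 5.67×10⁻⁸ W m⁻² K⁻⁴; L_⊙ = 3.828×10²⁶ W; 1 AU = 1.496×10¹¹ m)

d = 4.17 AU = 6.24×10¹¹ m.
L = 0.300 × 3.828×10²⁶ = 1.15×10²⁶ W.
Flux: S = L/(4πd²) = 1.15×10²⁶/(4π×(6.24×10¹¹)²) = 23.5 W m⁻².
From T_eq⁴ = S(1−A)/(4σ): 1−A = 4σT_eq⁴/S.
1−A = 4 × 5.67×10⁻⁸ × (87.2)⁴ / 23.5 = 0.558.

A ≈ 0.44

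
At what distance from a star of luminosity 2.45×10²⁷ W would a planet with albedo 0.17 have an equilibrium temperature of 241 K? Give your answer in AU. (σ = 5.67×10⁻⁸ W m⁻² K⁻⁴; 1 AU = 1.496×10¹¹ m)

From T_eq⁴ = L(1−A)/(16πσd²): d = √[L(1−A)/(16πσT_eq⁴)].
d = √[2.45×10²⁷ × 0.83 / (16π × 5.67×10⁻⁸ × (241)⁴)] = 4.60×10¹¹ m = 3.07 AU.

d ≈ 3.07 AU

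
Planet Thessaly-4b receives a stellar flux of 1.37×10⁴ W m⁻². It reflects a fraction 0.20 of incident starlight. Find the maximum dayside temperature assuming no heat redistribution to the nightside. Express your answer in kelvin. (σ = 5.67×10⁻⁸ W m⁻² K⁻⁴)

With no redistribution each surface element balances locally: S(1−A) = σT⁴.
T = [1.37×10⁴ × 0.80 / 5.67×10⁻⁸]^(1/4) = (1.93×10¹¹)^(1/4) = 663 K.

T_ss ≈ 663 K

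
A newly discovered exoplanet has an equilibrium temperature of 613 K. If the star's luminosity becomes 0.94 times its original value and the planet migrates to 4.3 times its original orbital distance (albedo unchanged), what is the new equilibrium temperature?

T_eq ≈ 291 K

T_eq ∝ L^(1/4) · d^(−1/2).
T′ = 613 × 0.94^(1/4) / 4.3^(1/2) = 291 K.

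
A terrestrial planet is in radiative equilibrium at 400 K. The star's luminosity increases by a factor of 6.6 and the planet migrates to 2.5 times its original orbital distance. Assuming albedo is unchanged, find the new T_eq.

T_eq ≈ 405 K

T_eq ∝ L^(1/4) · d^(−1/2).
T′ = 400 × 6.6^(1/4) / 2.5^(1/2) = 405 K.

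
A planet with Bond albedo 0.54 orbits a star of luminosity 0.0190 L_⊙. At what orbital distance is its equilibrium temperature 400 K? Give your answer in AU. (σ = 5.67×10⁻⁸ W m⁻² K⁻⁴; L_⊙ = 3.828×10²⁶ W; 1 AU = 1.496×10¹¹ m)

L = 0.0190 × 3.828×10²⁶ = 7.27×10²⁴ W.
From T_eq⁴ = L(1−A)/(16πσd²): d = √[L(1−A)/(16πσT_eq⁴)].
d = √[7.27×10²⁴ × 0.46 / (16π × 5.67×10⁻⁸ × (400)⁴)] = 6.77×10⁹ m = 0.0453 AU.

d ≈ 0.0453 AU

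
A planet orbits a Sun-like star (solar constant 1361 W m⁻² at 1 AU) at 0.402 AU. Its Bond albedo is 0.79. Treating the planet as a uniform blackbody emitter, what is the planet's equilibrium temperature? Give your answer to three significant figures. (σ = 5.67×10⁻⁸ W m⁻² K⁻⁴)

Flux at 0.402 AU: S = 1361/0.402² = 8420 W m⁻².
Energy balance: absorbed = emitted ⇒ πR²·S(1−A) = 4πR²·σT_eq⁴, so T_eq⁴ = S(1−A)/(4σ).
T_eq = [8420 × 0.21 / (4 × 5.67×10⁻⁸)]^(1/4) = (7.80×10⁹)^(1/4) = 297 K.

T_eq ≈ 297 K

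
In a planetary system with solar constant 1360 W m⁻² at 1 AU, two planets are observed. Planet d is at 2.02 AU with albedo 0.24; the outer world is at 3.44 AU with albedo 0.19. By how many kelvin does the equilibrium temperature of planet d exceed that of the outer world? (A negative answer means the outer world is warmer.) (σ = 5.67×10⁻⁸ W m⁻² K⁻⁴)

T_eq = [S₀(1−A)/(4σd²)]^(1/4), so T ∝ (1−A)^(1/4) / √d.
T₁ = [1360×0.76/(4×5.67×10⁻⁸×2.02²)]^(1/4) = 182.81 K.
T₂ = [1360×0.81/(4×5.67×10⁻⁸×3.44²)]^(1/4) = 142.34 K.

ΔT ≈ 40.5 K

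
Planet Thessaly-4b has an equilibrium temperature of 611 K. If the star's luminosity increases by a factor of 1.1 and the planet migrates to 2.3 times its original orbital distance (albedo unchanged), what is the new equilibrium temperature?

T_eq ≈ 413 K

T_eq ∝ L^(1/4) · d^(−1/2).
T′ = 611 × 1.1^(1/4) / 2.3^(1/2) = 413 K.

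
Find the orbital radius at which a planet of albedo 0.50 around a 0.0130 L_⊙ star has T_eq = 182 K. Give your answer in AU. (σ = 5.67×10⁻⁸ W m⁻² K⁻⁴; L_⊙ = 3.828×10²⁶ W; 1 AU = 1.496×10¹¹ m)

d ≈ 0.189 AU

L = 0.0130 × 3.828×10²⁶ = 4.98×10²⁴ W.
From T_eq⁴ = L(1−A)/(16πσd²): d = √[L(1−A)/(16πσT_eq⁴)].
d = √[4.98×10²⁴ × 0.50 / (16π × 5.67×10⁻⁸ × (182)⁴)] = 2.82×10¹⁰ m = 0.189 AU.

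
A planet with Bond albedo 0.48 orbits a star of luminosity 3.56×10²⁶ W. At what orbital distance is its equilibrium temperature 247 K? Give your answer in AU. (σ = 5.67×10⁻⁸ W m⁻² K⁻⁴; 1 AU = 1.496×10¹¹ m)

From T_eq⁴ = L(1−A)/(16πσd²): d = √[L(1−A)/(16πσT_eq⁴)].
d = √[3.56×10²⁶ × 0.52 / (16π × 5.67×10⁻⁸ × (247)⁴)] = 1.32×10¹¹ m = 0.883 AU.

d ≈ 0.883 AU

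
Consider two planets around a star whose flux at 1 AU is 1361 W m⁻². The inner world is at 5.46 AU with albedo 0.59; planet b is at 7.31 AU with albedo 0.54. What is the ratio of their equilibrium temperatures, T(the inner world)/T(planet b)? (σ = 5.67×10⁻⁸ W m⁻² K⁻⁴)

T₁/T₂ ≈ 1.124

T_eq = [S₀(1−A)/(4σd²)]^(1/4), so T ∝ (1−A)^(1/4) / √d.
T₁ = [1361×0.41/(4×5.67×10⁻⁸×5.46²)]^(1/4) = 95.31 K.
T₂ = [1361×0.46/(4×5.67×10⁻⁸×7.31²)]^(1/4) = 84.78 K.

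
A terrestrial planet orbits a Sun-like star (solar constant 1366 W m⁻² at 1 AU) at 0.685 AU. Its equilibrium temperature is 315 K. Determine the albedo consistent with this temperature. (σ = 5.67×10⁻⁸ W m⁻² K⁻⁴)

A ≈ 0.23

Flux at 0.685 AU: S = 1366/0.685² = 2910 W m⁻².
From T_eq⁴ = S(1−A)/(4σ): 1−A = 4σT_eq⁴/S.
1−A = 4 × 5.67×10⁻⁸ × (315)⁴ / 2910 = 0.767.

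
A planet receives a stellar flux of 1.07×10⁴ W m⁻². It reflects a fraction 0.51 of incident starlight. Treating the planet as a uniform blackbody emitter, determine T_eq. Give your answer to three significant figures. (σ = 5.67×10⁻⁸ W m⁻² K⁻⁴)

Energy balance: absorbed = emitted ⇒ πR²·S(1−A) = 4πR²·σT_eq⁴, so T_eq⁴ = S(1−A)/(4σ).
T_eq = [1.07×10⁴ × 0.49 / (4 × 5.67×10⁻⁸)]^(1/4) = (2.31×10¹⁰)^(1/4) = 390 K.

T_eq ≈ 390 K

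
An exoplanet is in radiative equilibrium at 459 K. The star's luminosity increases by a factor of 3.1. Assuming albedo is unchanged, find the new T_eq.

T_eq ≈ 609 K

T_eq ∝ L^(1/4) · d^(−1/2).
T′ = 459 × 3.1^(1/4) = 609 K.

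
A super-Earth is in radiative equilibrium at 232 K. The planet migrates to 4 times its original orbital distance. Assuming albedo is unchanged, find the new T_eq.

T_eq ∝ L^(1/4) · d^(−1/2).
T′ = 232 / 4^(1/2) = 116 K.

T_eq ≈ 116 K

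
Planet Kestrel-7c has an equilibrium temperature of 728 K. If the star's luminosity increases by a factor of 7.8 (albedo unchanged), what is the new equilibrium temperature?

T_eq ∝ L^(1/4) · d^(−1/2).
T′ = 728 × 7.8^(1/4) = 1220 K.

T_eq ≈ 1220 K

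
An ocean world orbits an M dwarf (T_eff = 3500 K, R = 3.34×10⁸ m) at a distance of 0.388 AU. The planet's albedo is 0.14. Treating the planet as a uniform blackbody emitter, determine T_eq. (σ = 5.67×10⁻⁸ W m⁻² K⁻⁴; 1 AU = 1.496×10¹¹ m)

d = 0.388 AU = 5.80×10¹⁰ m.
L = 4πR_⋆²σT_⋆⁴ = 4π(3.34×10⁸)² × 5.67×10⁻⁸ × (3500)⁴ = 1.19×10²⁵ W.
S = L/(4πd²) = 282 W m⁻².
Energy balance: absorbed = emitted ⇒ πR²·S(1−A) = 4πR²·σT_eq⁴, so T_eq⁴ = S(1−A)/(4σ).
T_eq = [282 × 0.86 / (4 × 5.67×10⁻⁸)]^(1/4) = (1.07×10⁹)^(1/4) = 181 K.

T_eq ≈ 181 K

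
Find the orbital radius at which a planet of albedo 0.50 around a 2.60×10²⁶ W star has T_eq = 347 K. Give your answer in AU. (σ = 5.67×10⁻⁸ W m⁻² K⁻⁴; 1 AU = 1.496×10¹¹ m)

From T_eq⁴ = L(1−A)/(16πσd²): d = √[L(1−A)/(16πσT_eq⁴)].
d = √[2.60×10²⁶ × 0.50 / (16π × 5.67×10⁻⁸ × (347)⁴)] = 5.61×10¹⁰ m = 0.375 AU.

d ≈ 0.375 AU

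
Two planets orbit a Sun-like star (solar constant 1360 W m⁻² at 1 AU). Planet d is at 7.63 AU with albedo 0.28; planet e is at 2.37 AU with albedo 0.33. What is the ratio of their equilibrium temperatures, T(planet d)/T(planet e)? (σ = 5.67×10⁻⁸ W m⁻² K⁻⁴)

T_eq = [S₀(1−A)/(4σd²)]^(1/4), so T ∝ (1−A)^(1/4) / √d.
T₁ = [1360×0.72/(4×5.67×10⁻⁸×7.63²)]^(1/4) = 92.80 K.
T₂ = [1360×0.67/(4×5.67×10⁻⁸×2.37²)]^(1/4) = 163.54 K.

T₁/T₂ ≈ 0.567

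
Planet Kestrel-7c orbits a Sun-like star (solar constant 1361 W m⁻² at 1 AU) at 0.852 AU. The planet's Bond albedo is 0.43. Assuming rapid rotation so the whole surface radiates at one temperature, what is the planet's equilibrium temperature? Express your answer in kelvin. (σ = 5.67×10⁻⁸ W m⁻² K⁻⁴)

Flux at 0.852 AU: S = 1361/0.852² = 1870 W m⁻².
Energy balance: absorbed = emitted ⇒ πR²·S(1−A) = 4πR²·σT_eq⁴, so T_eq⁴ = S(1−A)/(4σ).
T_eq = [1870 × 0.57 / (4 × 5.67×10⁻⁸)]^(1/4) = (4.71×10⁹)^(1/4) = 262 K.

T_eq ≈ 262 K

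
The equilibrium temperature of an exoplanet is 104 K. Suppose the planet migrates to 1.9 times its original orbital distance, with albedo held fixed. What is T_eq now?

T_eq ∝ L^(1/4) · d^(−1/2).
T′ = 104 / 1.9^(1/2) = 75.4 K.

T_eq ≈ 75.4 K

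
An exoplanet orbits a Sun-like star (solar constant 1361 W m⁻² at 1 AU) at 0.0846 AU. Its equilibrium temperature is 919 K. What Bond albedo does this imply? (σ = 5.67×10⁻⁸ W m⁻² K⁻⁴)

A ≈ 0.15

Flux at 0.0846 AU: S = 1361/0.0846² = 1.90×10⁵ W m⁻².
From T_eq⁴ = S(1−A)/(4σ): 1−A = 4σT_eq⁴/S.
1−A = 4 × 5.67×10⁻⁸ × (919)⁴ / 1.90×10⁵ = 0.851.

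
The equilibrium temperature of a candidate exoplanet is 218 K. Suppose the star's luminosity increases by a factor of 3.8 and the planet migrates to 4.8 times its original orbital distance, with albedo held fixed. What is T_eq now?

T_eq ≈ 139 K

T_eq ∝ L^(1/4) · d^(−1/2).
T′ = 218 × 3.8^(1/4) / 4.8^(1/2) = 139 K.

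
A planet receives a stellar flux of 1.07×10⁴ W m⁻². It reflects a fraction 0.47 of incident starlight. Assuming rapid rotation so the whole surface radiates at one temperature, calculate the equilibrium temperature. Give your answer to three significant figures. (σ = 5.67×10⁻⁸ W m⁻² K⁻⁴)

T_eq ≈ 398 K

Energy balance: absorbed = emitted ⇒ πR²·S(1−A) = 4πR²·σT_eq⁴, so T_eq⁴ = S(1−A)/(4σ).
T_eq = [1.07×10⁴ × 0.53 / (4 × 5.67×10⁻⁸)]^(1/4) = (2.50×10¹⁰)^(1/4) = 398 K.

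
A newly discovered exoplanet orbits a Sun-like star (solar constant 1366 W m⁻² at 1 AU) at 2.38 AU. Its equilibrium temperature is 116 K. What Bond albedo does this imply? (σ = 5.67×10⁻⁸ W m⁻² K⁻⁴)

A ≈ 0.83

Flux at 2.38 AU: S = 1366/2.38² = 241 W m⁻².
From T_eq⁴ = S(1−A)/(4σ): 1−A = 4σT_eq⁴/S.
1−A = 4 × 5.67×10⁻⁸ × (116)⁴ / 241 = 0.170.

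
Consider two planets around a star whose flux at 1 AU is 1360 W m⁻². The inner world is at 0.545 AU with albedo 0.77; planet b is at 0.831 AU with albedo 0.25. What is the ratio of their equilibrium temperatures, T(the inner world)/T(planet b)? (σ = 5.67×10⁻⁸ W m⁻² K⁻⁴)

T_eq = [S₀(1−A)/(4σd²)]^(1/4), so T ∝ (1−A)^(1/4) / √d.
T₁ = [1360×0.23/(4×5.67×10⁻⁸×0.545²)]^(1/4) = 261.04 K.
T₂ = [1360×0.75/(4×5.67×10⁻⁸×0.831²)]^(1/4) = 284.08 K.

T₁/T₂ ≈ 0.919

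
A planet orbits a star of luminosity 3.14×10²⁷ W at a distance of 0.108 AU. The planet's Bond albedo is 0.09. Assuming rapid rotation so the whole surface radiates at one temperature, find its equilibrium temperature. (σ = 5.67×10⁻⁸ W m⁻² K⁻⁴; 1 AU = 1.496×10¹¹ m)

T_eq ≈ 1400 K

d = 0.108 AU = 1.62×10¹⁰ m.
Flux: S = L/(4πd²) = 3.14×10²⁷/(4π×(1.62×10¹⁰)²) = 9.57×10⁵ W m⁻².
Energy balance: absorbed = emitted ⇒ πR²·S(1−A) = 4πR²·σT_eq⁴, so T_eq⁴ = S(1−A)/(4σ).
T_eq = [9.57×10⁵ × 0.91 / (4 × 5.67×10⁻⁸)]^(1/4) = (3.84×10¹²)^(1/4) = 1400 K.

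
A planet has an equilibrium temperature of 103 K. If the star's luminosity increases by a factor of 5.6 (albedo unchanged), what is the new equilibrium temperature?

T_eq ∝ L^(1/4) · d^(−1/2).
T′ = 103 × 5.6^(1/4) = 158 K.

T_eq ≈ 158 K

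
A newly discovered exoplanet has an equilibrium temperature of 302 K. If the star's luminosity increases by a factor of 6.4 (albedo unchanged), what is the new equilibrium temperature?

T_eq ∝ L^(1/4) · d^(−1/2).
T′ = 302 × 6.4^(1/4) = 480 K.

T_eq ≈ 480 K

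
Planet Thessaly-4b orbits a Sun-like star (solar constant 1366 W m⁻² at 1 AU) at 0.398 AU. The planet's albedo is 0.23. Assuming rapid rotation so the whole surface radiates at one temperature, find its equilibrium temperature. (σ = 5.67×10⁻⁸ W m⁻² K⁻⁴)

Flux at 0.398 AU: S = 1366/0.398² = 8620 W m⁻².
Energy balance: absorbed = emitted ⇒ πR²·S(1−A) = 4πR²·σT_eq⁴, so T_eq⁴ = S(1−A)/(4σ).
T_eq = [8620 × 0.77 / (4 × 5.67×10⁻⁸)]^(1/4) = (2.93×10¹⁰)^(1/4) = 414 K.

T_eq ≈ 414 K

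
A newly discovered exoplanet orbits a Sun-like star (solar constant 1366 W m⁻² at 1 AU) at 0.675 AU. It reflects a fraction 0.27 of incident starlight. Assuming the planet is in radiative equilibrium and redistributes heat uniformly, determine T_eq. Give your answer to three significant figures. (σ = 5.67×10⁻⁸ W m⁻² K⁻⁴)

Flux at 0.675 AU: S = 1366/0.675² = 3000 W m⁻².
Energy balance: absorbed = emitted ⇒ πR²·S(1−A) = 4πR²·σT_eq⁴, so T_eq⁴ = S(1−A)/(4σ).
T_eq = [3000 × 0.73 / (4 × 5.67×10⁻⁸)]^(1/4) = (9.65×10⁹)^(1/4) = 313 K.

T_eq ≈ 313 K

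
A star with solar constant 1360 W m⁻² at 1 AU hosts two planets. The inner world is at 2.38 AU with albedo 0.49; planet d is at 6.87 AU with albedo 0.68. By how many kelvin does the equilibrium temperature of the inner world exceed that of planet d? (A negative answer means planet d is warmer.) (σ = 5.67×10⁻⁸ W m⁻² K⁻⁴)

T_eq = [S₀(1−A)/(4σd²)]^(1/4), so T ∝ (1−A)^(1/4) / √d.
T₁ = [1360×0.51/(4×5.67×10⁻⁸×2.38²)]^(1/4) = 152.43 K.
T₂ = [1360×0.32/(4×5.67×10⁻⁸×6.87²)]^(1/4) = 79.85 K.

ΔT ≈ 72.6 K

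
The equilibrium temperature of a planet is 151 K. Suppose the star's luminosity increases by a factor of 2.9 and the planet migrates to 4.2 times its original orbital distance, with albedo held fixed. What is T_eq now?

T_eq ≈ 96.2 K

T_eq ∝ L^(1/4) · d^(−1/2).
T′ = 151 × 2.9^(1/4) / 4.2^(1/2) = 96.2 K.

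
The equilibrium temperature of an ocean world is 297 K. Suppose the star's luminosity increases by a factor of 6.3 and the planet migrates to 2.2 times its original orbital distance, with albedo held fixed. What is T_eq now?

T_eq ∝ L^(1/4) · d^(−1/2).
T′ = 297 × 6.3^(1/4) / 2.2^(1/2) = 317 K.

T_eq ≈ 317 K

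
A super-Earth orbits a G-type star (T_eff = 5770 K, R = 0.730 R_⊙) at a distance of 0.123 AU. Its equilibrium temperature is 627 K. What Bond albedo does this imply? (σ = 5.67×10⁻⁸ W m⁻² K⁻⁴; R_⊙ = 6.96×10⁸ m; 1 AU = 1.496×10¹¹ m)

A ≈ 0.27

R_⋆ = 0.730 × 6.96×10⁸ = 5.08×10⁸ m.
d = 0.123 AU = 1.84×10¹⁰ m.
L = 4πR_⋆²σT_⋆⁴ = 4π(5.08×10⁸)² × 5.67×10⁻⁸ × (5770)⁴ = 2.04×10²⁶ W.
S = L/(4πd²) = 4.79×10⁴ W m⁻².
From T_eq⁴ = S(1−A)/(4σ): 1−A = 4σT_eq⁴/S.
1−A = 4 × 5.67×10⁻⁸ × (627)⁴ / 4.79×10⁴ = 0.732.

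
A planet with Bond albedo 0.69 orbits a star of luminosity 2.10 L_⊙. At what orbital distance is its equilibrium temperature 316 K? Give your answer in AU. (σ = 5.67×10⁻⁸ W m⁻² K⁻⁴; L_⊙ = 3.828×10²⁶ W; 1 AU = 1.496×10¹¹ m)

L = 2.10 × 3.828×10²⁶ = 8.04×10²⁶ W.
From T_eq⁴ = L(1−A)/(16πσd²): d = √[L(1−A)/(16πσT_eq⁴)].
d = √[8.04×10²⁶ × 0.31 / (16π × 5.67×10⁻⁸ × (316)⁴)] = 9.36×10¹⁰ m = 0.626 AU.

d ≈ 0.626 AU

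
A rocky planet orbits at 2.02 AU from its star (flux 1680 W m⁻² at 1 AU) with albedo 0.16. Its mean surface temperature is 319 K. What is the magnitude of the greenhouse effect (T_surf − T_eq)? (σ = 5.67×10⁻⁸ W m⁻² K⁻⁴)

ΔT ≈ 121.4 K

S = 1680/2.02² = 411.7 W m⁻².
T_eq = [S(1−A)/(4σ)]^(1/4) = [411.7×0.84/(4×5.67×10⁻⁸)]^(1/4) = 197.6 K.
ΔT = T_surf − T_eq = 319 − 197.6.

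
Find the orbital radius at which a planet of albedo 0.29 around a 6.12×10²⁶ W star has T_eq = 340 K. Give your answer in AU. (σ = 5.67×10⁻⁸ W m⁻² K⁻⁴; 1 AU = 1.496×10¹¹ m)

From T_eq⁴ = L(1−A)/(16πσd²): d = √[L(1−A)/(16πσT_eq⁴)].
d = √[6.12×10²⁶ × 0.71 / (16π × 5.67×10⁻⁸ × (340)⁴)] = 1.07×10¹¹ m = 0.714 AU.

d ≈ 0.714 AU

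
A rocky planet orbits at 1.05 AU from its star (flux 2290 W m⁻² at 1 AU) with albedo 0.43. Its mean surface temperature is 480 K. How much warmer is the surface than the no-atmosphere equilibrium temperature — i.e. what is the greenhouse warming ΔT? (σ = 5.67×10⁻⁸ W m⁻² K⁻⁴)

S = 2290/1.05² = 2077 W m⁻².
T_eq = [S(1−A)/(4σ)]^(1/4) = [2077×0.57/(4×5.67×10⁻⁸)]^(1/4) = 268.8 K.
ΔT = T_surf − T_eq = 480 − 268.8.

ΔT ≈ 211.2 K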